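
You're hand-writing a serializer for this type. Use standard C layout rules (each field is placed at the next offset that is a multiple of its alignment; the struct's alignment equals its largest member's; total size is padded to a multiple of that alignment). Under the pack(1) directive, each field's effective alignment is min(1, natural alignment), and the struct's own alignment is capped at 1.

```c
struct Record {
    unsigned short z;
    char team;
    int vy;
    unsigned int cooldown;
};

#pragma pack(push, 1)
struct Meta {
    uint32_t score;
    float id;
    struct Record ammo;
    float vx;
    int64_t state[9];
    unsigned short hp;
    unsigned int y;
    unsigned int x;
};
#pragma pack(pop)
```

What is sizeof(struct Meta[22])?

2332

Record: @0: z [2B, align 2] → 2; @2: team [1B, align 1] → 3; +1 pad (align 4); @4: vy [4B, align 4] → 8; @8: cooldown [4B, align 4] → 12; size 12, align 4
@0: score [4B, align 1] → 4
@4: id [4B, align 1] → 8
@8: ammo [12B, align 1] → 20
@20: vx [4B, align 1] → 24
@24: state [72B, align 1] → 96
@96: hp [2B, align 1] → 98
@98: y [4B, align 1] → 102
@102: x [4B, align 1] → 106
size 106, align 1
array of 22: 22 × 106 = 2332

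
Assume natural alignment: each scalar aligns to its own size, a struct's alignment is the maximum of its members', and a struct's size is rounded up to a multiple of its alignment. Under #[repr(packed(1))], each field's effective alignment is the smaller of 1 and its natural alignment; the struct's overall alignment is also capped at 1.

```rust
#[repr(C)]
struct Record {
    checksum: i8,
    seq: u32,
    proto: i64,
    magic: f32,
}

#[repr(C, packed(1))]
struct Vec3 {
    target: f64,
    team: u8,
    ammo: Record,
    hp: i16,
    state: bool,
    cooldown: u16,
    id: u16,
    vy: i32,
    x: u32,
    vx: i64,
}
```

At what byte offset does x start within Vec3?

Record: checksum at 0 (size 1, align 1) → ends 1; pad 3 to align 4 for seq; seq at 4 (size 4, align 4) → ends 8; proto at 8 (size 8, align 8) → ends 16; magic at 16 (size 4, align 4) → ends 20; tail pad 4 to reach multiple of 8; total 24 bytes, alignment 8
target at 0 (size 8, align 1) → ends 8
team at 8 (size 1, align 1) → ends 9
ammo at 9 (size 24, align 1) → ends 33
hp at 33 (size 2, align 1) → ends 35
state at 35 (size 1, align 1) → ends 36
cooldown at 36 (size 2, align 1) → ends 38
id at 38 (size 2, align 1) → ends 40
vy at 40 (size 4, align 1) → ends 44
x at 44 (size 4, align 1) → ends 48

44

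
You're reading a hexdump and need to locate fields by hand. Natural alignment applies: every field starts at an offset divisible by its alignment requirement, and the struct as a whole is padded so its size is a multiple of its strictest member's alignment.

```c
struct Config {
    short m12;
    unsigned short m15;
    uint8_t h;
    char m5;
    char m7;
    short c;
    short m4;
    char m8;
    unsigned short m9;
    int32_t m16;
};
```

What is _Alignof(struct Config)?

member alignments: m12=2, m15=2, h=1, m5=1, m7=1, c=2, m4=2, m8=1, m9=2, m16=4
max = 4

4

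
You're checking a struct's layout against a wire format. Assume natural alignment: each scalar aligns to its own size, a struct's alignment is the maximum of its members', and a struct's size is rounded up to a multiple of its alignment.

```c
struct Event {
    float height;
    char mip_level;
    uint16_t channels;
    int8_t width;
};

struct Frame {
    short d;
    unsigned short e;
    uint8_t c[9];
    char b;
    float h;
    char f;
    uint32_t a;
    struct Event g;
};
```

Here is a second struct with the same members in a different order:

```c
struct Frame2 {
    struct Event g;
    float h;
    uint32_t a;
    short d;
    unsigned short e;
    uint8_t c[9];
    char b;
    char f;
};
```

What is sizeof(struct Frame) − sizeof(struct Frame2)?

4

Event: @0: height [4B, align 4] → 4; @4: mip_level [1B, align 1] → 5; +1 pad (align 2); @6: channels [2B, align 2] → 8; @8: width [1B, align 1] → 9; +3 tail pad (align 4); size 12, align 4
@0: d [2B, align 2] → 2
@2: e [2B, align 2] → 4
@4: c [9B, align 1] → 13
@13: b [1B, align 1] → 14
+2 pad (align 4)
@16: h [4B, align 4] → 20
@20: f [1B, align 1] → 21
+3 pad (align 4)
@24: a [4B, align 4] → 28
@28: g [12B, align 4] → 40
size 40, align 4
— Frame2 —
@0: g [12B, align 4] → 12
@12: h [4B, align 4] → 16
@16: a [4B, align 4] → 20
@20: d [2B, align 2] → 22
@22: e [2B, align 2] → 24
@24: c [9B, align 1] → 33
@33: b [1B, align 1] → 34
@34: f [1B, align 1] → 35
+1 tail pad (align 4)
size 36, align 4
40 − 36 = 4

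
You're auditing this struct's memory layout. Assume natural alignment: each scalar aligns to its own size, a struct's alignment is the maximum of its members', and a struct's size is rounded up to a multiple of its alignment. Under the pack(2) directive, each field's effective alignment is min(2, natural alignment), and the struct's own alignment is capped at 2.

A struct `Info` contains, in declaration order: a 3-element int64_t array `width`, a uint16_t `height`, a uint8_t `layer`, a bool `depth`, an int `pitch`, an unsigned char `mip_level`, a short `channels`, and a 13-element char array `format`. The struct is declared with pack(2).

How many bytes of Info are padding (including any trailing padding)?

2

@0: width [24B, align 2] → 24
@24: height [2B, align 2] → 26
@26: layer [1B, align 1] → 27
@27: depth [1B, align 1] → 28
@28: pitch [4B, align 2] → 32
@32: mip_level [1B, align 1] → 33
+1 pad (align 2)
@34: channels [2B, align 2] → 36
@36: format [13B, align 1] → 49
+1 tail pad (align 2)
size 50, align 2
data bytes 48, size 50 → padding 2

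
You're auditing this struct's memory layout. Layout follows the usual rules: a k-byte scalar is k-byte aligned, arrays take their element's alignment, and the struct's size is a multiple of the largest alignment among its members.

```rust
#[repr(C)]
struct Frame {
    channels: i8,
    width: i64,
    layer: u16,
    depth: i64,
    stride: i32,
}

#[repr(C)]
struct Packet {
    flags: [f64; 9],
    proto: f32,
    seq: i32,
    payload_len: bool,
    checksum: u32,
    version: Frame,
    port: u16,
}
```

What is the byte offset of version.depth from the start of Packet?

112

Frame: @0: channels [1B, align 1] → 1; +7 pad (align 8); @8: width [8B, align 8] → 16; @16: layer [2B, align 2] → 18; +6 pad (align 8); @24: depth [8B, align 8] → 32; @32: stride [4B, align 4] → 36; +4 tail pad (align 8); size 40, align 8
@0: flags [72B, align 8] → 72
@72: proto [4B, align 4] → 76
@76: seq [4B, align 4] → 80
@80: payload_len [1B, align 1] → 81
+3 pad (align 4)
@84: checksum [4B, align 4] → 88
@88: version [40B, align 8] → 128
within Frame: depth at 24
88 + 24 = 112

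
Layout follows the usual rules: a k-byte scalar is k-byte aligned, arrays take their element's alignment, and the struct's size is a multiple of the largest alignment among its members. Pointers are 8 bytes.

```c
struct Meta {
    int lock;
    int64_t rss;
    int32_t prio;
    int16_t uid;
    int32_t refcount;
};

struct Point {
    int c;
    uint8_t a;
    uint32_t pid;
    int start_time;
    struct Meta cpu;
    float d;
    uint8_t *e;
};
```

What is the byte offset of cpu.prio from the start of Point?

Meta: 0..4  lock  (4B, 4-aligned); 4..8  -- padding (4B); 8..16  rss  (8B, 8-aligned); 16..20  prio  (4B, 4-aligned); 20..22  uid  (2B, 2-aligned); 22..24  -- padding (2B); 24..28  refcount  (4B, 4-aligned); 28..32  -- tail padding (4B); sizeof = 32, alignof = 8
0..4  c  (4B, 4-aligned)
4..5  a  (1B, 1-aligned)
5..8  -- padding (3B)
8..12  pid  (4B, 4-aligned)
12..16  start_time  (4B, 4-aligned)
16..48  cpu  (32B, 8-aligned)
within Meta: prio at 16
16 + 16 = 32

32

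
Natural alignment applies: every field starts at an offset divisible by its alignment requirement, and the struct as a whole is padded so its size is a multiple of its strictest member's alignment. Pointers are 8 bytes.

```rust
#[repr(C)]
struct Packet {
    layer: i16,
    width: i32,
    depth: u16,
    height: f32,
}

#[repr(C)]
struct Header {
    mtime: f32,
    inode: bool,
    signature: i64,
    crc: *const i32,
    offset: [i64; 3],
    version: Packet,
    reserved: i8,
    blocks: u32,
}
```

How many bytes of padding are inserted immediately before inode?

Packet: layer at 0 (size 2, align 2) → ends 2; pad 2 to align 4 for width; width at 4 (size 4, align 4) → ends 8; depth at 8 (size 2, align 2) → ends 10; pad 2 to align 4 for height; height at 12 (size 4, align 4) → ends 16; total 16 bytes, alignment 4
mtime at 0 (size 4, align 4) → ends 4
inode at 4 (size 1, align 1) → ends 5

0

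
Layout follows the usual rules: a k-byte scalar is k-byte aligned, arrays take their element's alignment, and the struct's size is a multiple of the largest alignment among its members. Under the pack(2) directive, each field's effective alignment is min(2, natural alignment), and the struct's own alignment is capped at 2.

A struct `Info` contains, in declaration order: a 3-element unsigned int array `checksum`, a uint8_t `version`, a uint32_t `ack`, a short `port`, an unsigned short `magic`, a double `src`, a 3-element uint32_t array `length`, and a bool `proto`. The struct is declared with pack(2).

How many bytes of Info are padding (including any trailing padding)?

@0: checksum [12B, align 2] → 12
@12: version [1B, align 1] → 13
+1 pad (align 2)
@14: ack [4B, align 2] → 18
@18: port [2B, align 2] → 20
@20: magic [2B, align 2] → 22
@22: src [8B, align 2] → 30
@30: length [12B, align 2] → 42
@42: proto [1B, align 1] → 43
+1 tail pad (align 2)
size 44, align 2
data bytes 42, size 44 → padding 2

2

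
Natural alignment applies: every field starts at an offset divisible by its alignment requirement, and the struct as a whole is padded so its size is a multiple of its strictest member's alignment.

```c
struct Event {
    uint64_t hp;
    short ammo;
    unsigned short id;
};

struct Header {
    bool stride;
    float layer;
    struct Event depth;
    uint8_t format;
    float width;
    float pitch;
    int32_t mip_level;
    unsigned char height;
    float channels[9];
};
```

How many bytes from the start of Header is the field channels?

Event: hp at 0 (size 8, align 8) → ends 8; ammo at 8 (size 2, align 2) → ends 10; id at 10 (size 2, align 2) → ends 12; tail pad 4 to reach multiple of 8; total 16 bytes, alignment 8
stride at 0 (size 1, align 1) → ends 1
pad 3 to align 4 for layer
layer at 4 (size 4, align 4) → ends 8
depth at 8 (size 16, align 8) → ends 24
format at 24 (size 1, align 1) → ends 25
pad 3 to align 4 for width
width at 28 (size 4, align 4) → ends 32
pitch at 32 (size 4, align 4) → ends 36
mip_level at 36 (size 4, align 4) → ends 40
height at 40 (size 1, align 1) → ends 41
pad 3 to align 4 for channels
channels at 44 (size 36, align 4) → ends 80

44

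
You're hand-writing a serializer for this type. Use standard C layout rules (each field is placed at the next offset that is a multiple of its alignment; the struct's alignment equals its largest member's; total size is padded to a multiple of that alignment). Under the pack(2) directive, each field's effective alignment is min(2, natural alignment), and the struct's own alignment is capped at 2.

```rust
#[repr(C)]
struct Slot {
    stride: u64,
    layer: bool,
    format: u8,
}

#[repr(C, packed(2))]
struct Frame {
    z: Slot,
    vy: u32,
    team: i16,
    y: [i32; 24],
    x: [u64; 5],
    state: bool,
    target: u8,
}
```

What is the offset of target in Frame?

159

Slot: 0..8  stride  (8B, 8-aligned); 8..9  layer  (1B, 1-aligned); 9..10  format  (1B, 1-aligned); 10..16  -- tail padding (6B); sizeof = 16, alignof = 8
0..16  z  (16B, 2-aligned)
16..20  vy  (4B, 2-aligned)
20..22  team  (2B, 2-aligned)
22..118  y  (96B, 2-aligned)
118..158  x  (40B, 2-aligned)
158..159  state  (1B, 1-aligned)
159..160  target  (1B, 1-aligned)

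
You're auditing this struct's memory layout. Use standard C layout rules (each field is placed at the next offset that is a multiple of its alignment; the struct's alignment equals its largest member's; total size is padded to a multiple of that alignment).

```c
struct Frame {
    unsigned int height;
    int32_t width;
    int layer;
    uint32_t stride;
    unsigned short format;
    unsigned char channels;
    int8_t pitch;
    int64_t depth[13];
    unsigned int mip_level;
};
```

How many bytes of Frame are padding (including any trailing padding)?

height at 0 (size 4, align 4) → ends 4
width at 4 (size 4, align 4) → ends 8
layer at 8 (size 4, align 4) → ends 12
stride at 12 (size 4, align 4) → ends 16
format at 16 (size 2, align 2) → ends 18
channels at 18 (size 1, align 1) → ends 19
pitch at 19 (size 1, align 1) → ends 20
pad 4 to align 8 for depth
depth at 24 (size 104, align 8) → ends 128
mip_level at 128 (size 4, align 4) → ends 132
tail pad 4 to reach multiple of 8
total 136 bytes, alignment 8
data bytes 128, size 136 → padding 8

8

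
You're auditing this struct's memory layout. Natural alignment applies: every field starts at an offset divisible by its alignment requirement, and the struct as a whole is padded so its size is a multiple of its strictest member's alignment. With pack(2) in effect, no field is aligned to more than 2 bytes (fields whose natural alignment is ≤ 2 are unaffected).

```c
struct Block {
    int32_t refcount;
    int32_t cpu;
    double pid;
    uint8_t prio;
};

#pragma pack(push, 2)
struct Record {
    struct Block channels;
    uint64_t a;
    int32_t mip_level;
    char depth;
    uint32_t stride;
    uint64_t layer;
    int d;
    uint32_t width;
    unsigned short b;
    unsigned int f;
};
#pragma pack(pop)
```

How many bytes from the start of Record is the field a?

Block: 0..4  refcount  (4B, 4-aligned); 4..8  cpu  (4B, 4-aligned); 8..16  pid  (8B, 8-aligned); 16..17  prio  (1B, 1-aligned); 17..24  -- tail padding (7B); sizeof = 24, alignof = 8
0..24  channels  (24B, 2-aligned)
24..32  a  (8B, 2-aligned)

24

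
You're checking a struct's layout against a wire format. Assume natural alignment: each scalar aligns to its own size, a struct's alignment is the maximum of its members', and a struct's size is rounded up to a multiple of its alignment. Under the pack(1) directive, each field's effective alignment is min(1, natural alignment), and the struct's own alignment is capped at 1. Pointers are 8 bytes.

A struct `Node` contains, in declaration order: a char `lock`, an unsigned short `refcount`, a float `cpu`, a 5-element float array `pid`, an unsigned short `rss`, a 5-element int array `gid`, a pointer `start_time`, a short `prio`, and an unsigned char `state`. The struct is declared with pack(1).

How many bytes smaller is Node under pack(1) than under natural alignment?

natural layout:
  lock at 0 (size 1, align 1) → ends 1
  pad 1 to align 2 for refcount
  refcount at 2 (size 2, align 2) → ends 4
  cpu at 4 (size 4, align 4) → ends 8
  pid at 8 (size 20, align 4) → ends 28
  rss at 28 (size 2, align 2) → ends 30
  pad 2 to align 4 for gid
  gid at 32 (size 20, align 4) → ends 52
  pad 4 to align 8 for start_time
  start_time at 56 (size 8, align 8) → ends 64
  prio at 64 (size 2, align 2) → ends 66
  state at 66 (size 1, align 1) → ends 67
  tail pad 5 to reach multiple of 8
  total 72 bytes, alignment 8
packed(1) layout:
  lock at 0 (size 1, align 1) → ends 1
  refcount at 1 (size 2, align 1) → ends 3
  cpu at 3 (size 4, align 1) → ends 7
  pid at 7 (size 20, align 1) → ends 27
  rss at 27 (size 2, align 1) → ends 29
  gid at 29 (size 20, align 1) → ends 49
  start_time at 49 (size 8, align 1) → ends 57
  prio at 57 (size 2, align 1) → ends 59
  state at 59 (size 1, align 1) → ends 60
  total 60 bytes, alignment 1
72 − 60 = 12

12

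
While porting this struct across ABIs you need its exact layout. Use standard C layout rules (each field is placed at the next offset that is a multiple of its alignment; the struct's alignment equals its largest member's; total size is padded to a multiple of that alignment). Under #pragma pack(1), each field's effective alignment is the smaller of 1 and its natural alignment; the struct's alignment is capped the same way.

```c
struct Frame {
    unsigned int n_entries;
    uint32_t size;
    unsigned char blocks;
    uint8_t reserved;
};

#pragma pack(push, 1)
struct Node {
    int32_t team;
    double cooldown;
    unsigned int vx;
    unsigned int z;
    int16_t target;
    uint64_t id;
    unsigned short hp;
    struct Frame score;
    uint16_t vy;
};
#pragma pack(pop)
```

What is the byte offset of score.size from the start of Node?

Frame: n_entries at 0 (size 4, align 4) → ends 4; size at 4 (size 4, align 4) → ends 8; blocks at 8 (size 1, align 1) → ends 9; reserved at 9 (size 1, align 1) → ends 10; tail pad 2 to reach multiple of 4; total 12 bytes, alignment 4
team at 0 (size 4, align 1) → ends 4
cooldown at 4 (size 8, align 1) → ends 12
vx at 12 (size 4, align 1) → ends 16
z at 16 (size 4, align 1) → ends 20
target at 20 (size 2, align 1) → ends 22
id at 22 (size 8, align 1) → ends 30
hp at 30 (size 2, align 1) → ends 32
score at 32 (size 12, align 1) → ends 44
within Frame: size at 4
32 + 4 = 36

36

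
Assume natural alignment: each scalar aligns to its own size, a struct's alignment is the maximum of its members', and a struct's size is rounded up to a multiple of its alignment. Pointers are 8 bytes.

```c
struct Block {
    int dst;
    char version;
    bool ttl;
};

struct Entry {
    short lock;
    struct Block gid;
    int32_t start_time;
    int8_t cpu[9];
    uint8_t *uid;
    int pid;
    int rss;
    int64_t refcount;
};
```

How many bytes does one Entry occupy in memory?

Block: 0..4  dst  (4B, 4-aligned); 4..5  version  (1B, 1-aligned); 5..6  ttl  (1B, 1-aligned); 6..8  -- tail padding (2B); sizeof = 8, alignof = 4
0..2  lock  (2B, 2-aligned)
2..4  -- padding (2B)
4..12  gid  (8B, 4-aligned)
12..16  start_time  (4B, 4-aligned)
16..25  cpu  (9B, 1-aligned)
25..32  -- padding (7B)
32..40  uid  (8B, 8-aligned)
40..44  pid  (4B, 4-aligned)
44..48  rss  (4B, 4-aligned)
48..56  refcount  (8B, 8-aligned)
sizeof = 56, alignof = 8

56 bytes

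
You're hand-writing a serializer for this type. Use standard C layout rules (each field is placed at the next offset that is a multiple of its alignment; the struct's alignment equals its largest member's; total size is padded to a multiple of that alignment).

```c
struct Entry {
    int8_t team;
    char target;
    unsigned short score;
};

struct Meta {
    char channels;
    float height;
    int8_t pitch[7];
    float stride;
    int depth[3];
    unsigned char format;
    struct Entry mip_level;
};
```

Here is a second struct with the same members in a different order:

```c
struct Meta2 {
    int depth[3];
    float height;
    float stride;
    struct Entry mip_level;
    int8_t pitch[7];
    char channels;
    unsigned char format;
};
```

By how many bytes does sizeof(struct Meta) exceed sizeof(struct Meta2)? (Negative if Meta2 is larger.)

4

Entry: team at 0 (size 1, align 1) → ends 1; target at 1 (size 1, align 1) → ends 2; score at 2 (size 2, align 2) → ends 4; total 4 bytes, alignment 2
channels at 0 (size 1, align 1) → ends 1
pad 3 to align 4 for height
height at 4 (size 4, align 4) → ends 8
pitch at 8 (size 7, align 1) → ends 15
pad 1 to align 4 for stride
stride at 16 (size 4, align 4) → ends 20
depth at 20 (size 12, align 4) → ends 32
format at 32 (size 1, align 1) → ends 33
pad 1 to align 2 for mip_level
mip_level at 34 (size 4, align 2) → ends 38
tail pad 2 to reach multiple of 4
total 40 bytes, alignment 4
— Meta2 —
depth at 0 (size 12, align 4) → ends 12
height at 12 (size 4, align 4) → ends 16
stride at 16 (size 4, align 4) → ends 20
mip_level at 20 (size 4, align 2) → ends 24
pitch at 24 (size 7, align 1) → ends 31
channels at 31 (size 1, align 1) → ends 32
format at 32 (size 1, align 1) → ends 33
tail pad 3 to reach multiple of 4
total 36 bytes, alignment 4
40 − 36 = 4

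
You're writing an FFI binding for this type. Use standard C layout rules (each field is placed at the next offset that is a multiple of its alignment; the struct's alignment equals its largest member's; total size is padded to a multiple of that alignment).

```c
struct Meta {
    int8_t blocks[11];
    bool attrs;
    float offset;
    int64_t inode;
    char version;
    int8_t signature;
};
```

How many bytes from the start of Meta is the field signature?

25

blocks at 0 (size 11, align 1) → ends 11
attrs at 11 (size 1, align 1) → ends 12
offset at 12 (size 4, align 4) → ends 16
inode at 16 (size 8, align 8) → ends 24
version at 24 (size 1, align 1) → ends 25
signature at 25 (size 1, align 1) → ends 26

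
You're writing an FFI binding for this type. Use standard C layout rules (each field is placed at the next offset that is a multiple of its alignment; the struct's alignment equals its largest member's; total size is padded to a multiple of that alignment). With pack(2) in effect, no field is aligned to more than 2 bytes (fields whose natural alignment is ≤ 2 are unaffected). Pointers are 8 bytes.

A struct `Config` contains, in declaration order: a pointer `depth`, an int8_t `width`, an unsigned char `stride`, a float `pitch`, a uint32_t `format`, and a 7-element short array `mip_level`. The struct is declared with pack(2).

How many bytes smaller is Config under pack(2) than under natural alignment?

natural layout:
  0..8  depth  (8B, 8-aligned)
  8..9  width  (1B, 1-aligned)
  9..10  stride  (1B, 1-aligned)
  10..12  -- padding (2B)
  12..16  pitch  (4B, 4-aligned)
  16..20  format  (4B, 4-aligned)
  20..34  mip_level  (14B, 2-aligned)
  34..40  -- tail padding (6B)
  sizeof = 40, alignof = 8
packed(2) layout:
  0..8  depth  (8B, 2-aligned)
  8..9  width  (1B, 1-aligned)
  9..10  stride  (1B, 1-aligned)
  10..14  pitch  (4B, 2-aligned)
  14..18  format  (4B, 2-aligned)
  18..32  mip_level  (14B, 2-aligned)
  sizeof = 32, alignof = 2
40 − 32 = 8

8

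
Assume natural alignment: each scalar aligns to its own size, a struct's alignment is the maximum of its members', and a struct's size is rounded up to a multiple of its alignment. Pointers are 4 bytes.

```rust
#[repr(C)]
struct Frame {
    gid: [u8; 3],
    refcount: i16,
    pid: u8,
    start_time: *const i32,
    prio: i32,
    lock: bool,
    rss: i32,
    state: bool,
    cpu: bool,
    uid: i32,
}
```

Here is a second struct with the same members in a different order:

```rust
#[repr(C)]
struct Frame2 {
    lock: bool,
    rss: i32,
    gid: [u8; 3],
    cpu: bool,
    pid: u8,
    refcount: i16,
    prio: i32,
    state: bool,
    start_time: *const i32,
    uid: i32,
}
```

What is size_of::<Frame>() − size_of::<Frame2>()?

0

0..3  gid  (3B, 1-aligned)
3..4  -- padding (1B)
4..6  refcount  (2B, 2-aligned)
6..7  pid  (1B, 1-aligned)
7..8  -- padding (1B)
8..12  start_time  (4B, 4-aligned)
12..16  prio  (4B, 4-aligned)
16..17  lock  (1B, 1-aligned)
17..20  -- padding (3B)
20..24  rss  (4B, 4-aligned)
24..25  state  (1B, 1-aligned)
25..26  cpu  (1B, 1-aligned)
26..28  -- padding (2B)
28..32  uid  (4B, 4-aligned)
sizeof = 32, alignof = 4
— Frame2 —
0..1  lock  (1B, 1-aligned)
1..4  -- padding (3B)
4..8  rss  (4B, 4-aligned)
8..11  gid  (3B, 1-aligned)
11..12  cpu  (1B, 1-aligned)
12..13  pid  (1B, 1-aligned)
13..14  -- padding (1B)
14..16  refcount  (2B, 2-aligned)
16..20  prio  (4B, 4-aligned)
20..21  state  (1B, 1-aligned)
21..24  -- padding (3B)
24..28  start_time  (4B, 4-aligned)
28..32  uid  (4B, 4-aligned)
sizeof = 32, alignof = 4
32 − 32 = 0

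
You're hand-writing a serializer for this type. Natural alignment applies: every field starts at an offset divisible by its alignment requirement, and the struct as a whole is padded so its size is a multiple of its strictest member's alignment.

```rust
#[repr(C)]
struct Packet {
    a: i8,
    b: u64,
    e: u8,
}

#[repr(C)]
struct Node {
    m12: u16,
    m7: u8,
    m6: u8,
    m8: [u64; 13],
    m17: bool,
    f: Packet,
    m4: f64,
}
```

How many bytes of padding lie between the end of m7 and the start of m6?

Packet: 0..1  a  (1B, 1-aligned); 1..8  -- padding (7B); 8..16  b  (8B, 8-aligned); 16..17  e  (1B, 1-aligned); 17..24  -- tail padding (7B); sizeof = 24, alignof = 8
0..2  m12  (2B, 2-aligned)
2..3  m7  (1B, 1-aligned)
3..4  m6  (1B, 1-aligned)

0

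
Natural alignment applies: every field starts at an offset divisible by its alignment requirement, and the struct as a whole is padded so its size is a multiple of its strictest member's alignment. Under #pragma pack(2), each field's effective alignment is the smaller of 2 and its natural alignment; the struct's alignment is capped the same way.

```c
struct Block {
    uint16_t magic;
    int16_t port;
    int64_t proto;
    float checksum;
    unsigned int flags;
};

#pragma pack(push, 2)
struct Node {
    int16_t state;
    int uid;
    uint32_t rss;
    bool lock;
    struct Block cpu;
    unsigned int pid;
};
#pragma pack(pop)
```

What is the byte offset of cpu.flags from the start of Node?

Block: @0: magic [2B, align 2] → 2; @2: port [2B, align 2] → 4; +4 pad (align 8); @8: proto [8B, align 8] → 16; @16: checksum [4B, align 4] → 20; @20: flags [4B, align 4] → 24; size 24, align 8
@0: state [2B, align 2] → 2
@2: uid [4B, align 2] → 6
@6: rss [4B, align 2] → 10
@10: lock [1B, align 1] → 11
+1 pad (align 2)
@12: cpu [24B, align 2] → 36
within Block: flags at 20
12 + 20 = 32

32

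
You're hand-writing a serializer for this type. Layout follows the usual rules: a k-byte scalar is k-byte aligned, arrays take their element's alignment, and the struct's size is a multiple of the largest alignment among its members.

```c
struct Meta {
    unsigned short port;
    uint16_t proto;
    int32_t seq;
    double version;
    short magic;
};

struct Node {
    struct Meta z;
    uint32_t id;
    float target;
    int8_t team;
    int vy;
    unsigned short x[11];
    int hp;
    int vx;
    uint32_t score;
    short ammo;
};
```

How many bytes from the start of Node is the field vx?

68

Meta: port at 0 (size 2, align 2) → ends 2; proto at 2 (size 2, align 2) → ends 4; seq at 4 (size 4, align 4) → ends 8; version at 8 (size 8, align 8) → ends 16; magic at 16 (size 2, align 2) → ends 18; tail pad 6 to reach multiple of 8; total 24 bytes, alignment 8
z at 0 (size 24, align 8) → ends 24
id at 24 (size 4, align 4) → ends 28
target at 28 (size 4, align 4) → ends 32
team at 32 (size 1, align 1) → ends 33
pad 3 to align 4 for vy
vy at 36 (size 4, align 4) → ends 40
x at 40 (size 22, align 2) → ends 62
pad 2 to align 4 for hp
hp at 64 (size 4, align 4) → ends 68
vx at 68 (size 4, align 4) → ends 72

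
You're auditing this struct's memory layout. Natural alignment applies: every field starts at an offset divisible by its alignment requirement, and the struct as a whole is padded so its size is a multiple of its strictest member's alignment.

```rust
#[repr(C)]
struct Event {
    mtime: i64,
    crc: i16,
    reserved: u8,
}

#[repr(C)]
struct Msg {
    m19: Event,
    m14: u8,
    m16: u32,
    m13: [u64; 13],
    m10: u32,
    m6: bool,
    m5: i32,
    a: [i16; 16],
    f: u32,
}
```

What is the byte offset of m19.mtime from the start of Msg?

Event: 0..8  mtime  (8B, 8-aligned); 8..10  crc  (2B, 2-aligned); 10..11  reserved  (1B, 1-aligned); 11..16  -- tail padding (5B); sizeof = 16, alignof = 8
0..16  m19  (16B, 8-aligned)
within Event: mtime at 0
0 + 0 = 0

0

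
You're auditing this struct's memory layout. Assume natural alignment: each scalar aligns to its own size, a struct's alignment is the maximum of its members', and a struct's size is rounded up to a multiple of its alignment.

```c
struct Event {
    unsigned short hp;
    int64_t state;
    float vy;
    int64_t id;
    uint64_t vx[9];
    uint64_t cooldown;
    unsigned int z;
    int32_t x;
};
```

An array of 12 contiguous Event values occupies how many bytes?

0..2  hp  (2B, 2-aligned)
2..8  -- padding (6B)
8..16  state  (8B, 8-aligned)
16..20  vy  (4B, 4-aligned)
20..24  -- padding (4B)
24..32  id  (8B, 8-aligned)
32..104  vx  (72B, 8-aligned)
104..112  cooldown  (8B, 8-aligned)
112..116  z  (4B, 4-aligned)
116..120  x  (4B, 4-aligned)
sizeof = 120, alignof = 8
array of 12: 12 × 120 = 1440

1440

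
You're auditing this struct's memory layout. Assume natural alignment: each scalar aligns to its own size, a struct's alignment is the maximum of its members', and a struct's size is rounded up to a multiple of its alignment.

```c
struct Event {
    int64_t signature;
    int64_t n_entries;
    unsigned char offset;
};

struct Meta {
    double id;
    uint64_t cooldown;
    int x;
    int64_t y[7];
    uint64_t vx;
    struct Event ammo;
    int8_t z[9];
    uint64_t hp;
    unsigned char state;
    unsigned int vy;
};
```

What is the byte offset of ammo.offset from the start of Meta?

Event: signature at 0 (size 8, align 8) → ends 8; n_entries at 8 (size 8, align 8) → ends 16; offset at 16 (size 1, align 1) → ends 17; tail pad 7 to reach multiple of 8; total 24 bytes, alignment 8
id at 0 (size 8, align 8) → ends 8
cooldown at 8 (size 8, align 8) → ends 16
x at 16 (size 4, align 4) → ends 20
pad 4 to align 8 for y
y at 24 (size 56, align 8) → ends 80
vx at 80 (size 8, align 8) → ends 88
ammo at 88 (size 24, align 8) → ends 112
within Event: offset at 16
88 + 16 = 104

104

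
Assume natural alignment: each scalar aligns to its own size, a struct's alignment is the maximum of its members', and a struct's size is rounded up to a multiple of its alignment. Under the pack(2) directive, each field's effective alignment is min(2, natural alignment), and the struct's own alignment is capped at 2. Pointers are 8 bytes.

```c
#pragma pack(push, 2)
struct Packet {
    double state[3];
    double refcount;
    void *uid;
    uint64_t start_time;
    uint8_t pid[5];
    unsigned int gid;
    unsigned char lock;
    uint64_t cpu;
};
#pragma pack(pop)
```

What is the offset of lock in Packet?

state at 0 (size 24, align 2) → ends 24
refcount at 24 (size 8, align 2) → ends 32
uid at 32 (size 8, align 2) → ends 40
start_time at 40 (size 8, align 2) → ends 48
pid at 48 (size 5, align 1) → ends 53
pad 1 to align 2 for gid
gid at 54 (size 4, align 2) → ends 58
lock at 58 (size 1, align 1) → ends 59

58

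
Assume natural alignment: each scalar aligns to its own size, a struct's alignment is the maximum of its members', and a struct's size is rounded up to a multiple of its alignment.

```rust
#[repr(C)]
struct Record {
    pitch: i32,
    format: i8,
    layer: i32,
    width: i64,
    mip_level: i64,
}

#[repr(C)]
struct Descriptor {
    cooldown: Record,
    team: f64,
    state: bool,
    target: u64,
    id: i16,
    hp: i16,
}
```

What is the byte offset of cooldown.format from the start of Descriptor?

Record: 0..4  pitch  (4B, 4-aligned); 4..5  format  (1B, 1-aligned); 5..8  -- padding (3B); 8..12  layer  (4B, 4-aligned); 12..16  -- padding (4B); 16..24  width  (8B, 8-aligned); 24..32  mip_level  (8B, 8-aligned); sizeof = 32, alignof = 8
0..32  cooldown  (32B, 8-aligned)
within Record: format at 4
0 + 4 = 4

4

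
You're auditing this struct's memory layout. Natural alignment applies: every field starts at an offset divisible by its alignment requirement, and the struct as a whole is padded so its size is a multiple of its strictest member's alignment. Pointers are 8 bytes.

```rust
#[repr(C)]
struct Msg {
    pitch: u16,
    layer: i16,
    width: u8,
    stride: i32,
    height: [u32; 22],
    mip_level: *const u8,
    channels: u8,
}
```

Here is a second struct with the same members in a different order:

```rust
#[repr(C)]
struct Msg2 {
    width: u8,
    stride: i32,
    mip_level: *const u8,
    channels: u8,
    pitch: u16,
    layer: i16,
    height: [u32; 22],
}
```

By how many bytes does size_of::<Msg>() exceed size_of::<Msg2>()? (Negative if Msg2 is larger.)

8

0..2  pitch  (2B, 2-aligned)
2..4  layer  (2B, 2-aligned)
4..5  width  (1B, 1-aligned)
5..8  -- padding (3B)
8..12  stride  (4B, 4-aligned)
12..100  height  (88B, 4-aligned)
100..104  -- padding (4B)
104..112  mip_level  (8B, 8-aligned)
112..113  channels  (1B, 1-aligned)
113..120  -- tail padding (7B)
sizeof = 120, alignof = 8
— Msg2 —
0..1  width  (1B, 1-aligned)
1..4  -- padding (3B)
4..8  stride  (4B, 4-aligned)
8..16  mip_level  (8B, 8-aligned)
16..17  channels  (1B, 1-aligned)
17..18  -- padding (1B)
18..20  pitch  (2B, 2-aligned)
20..22  layer  (2B, 2-aligned)
22..24  -- padding (2B)
24..112  height  (88B, 4-aligned)
sizeof = 112, alignof = 8
120 − 112 = 8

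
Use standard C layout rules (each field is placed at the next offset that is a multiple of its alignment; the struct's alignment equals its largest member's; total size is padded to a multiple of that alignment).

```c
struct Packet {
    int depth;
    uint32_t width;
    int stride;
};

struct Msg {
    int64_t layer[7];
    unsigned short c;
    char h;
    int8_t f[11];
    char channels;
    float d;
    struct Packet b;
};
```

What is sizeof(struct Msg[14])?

1232

Packet: @0: depth [4B, align 4] → 4; @4: width [4B, align 4] → 8; @8: stride [4B, align 4] → 12; size 12, align 4
@0: layer [56B, align 8] → 56
@56: c [2B, align 2] → 58
@58: h [1B, align 1] → 59
@59: f [11B, align 1] → 70
@70: channels [1B, align 1] → 71
+1 pad (align 4)
@72: d [4B, align 4] → 76
@76: b [12B, align 4] → 88
size 88, align 8
array of 14: 14 × 88 = 1232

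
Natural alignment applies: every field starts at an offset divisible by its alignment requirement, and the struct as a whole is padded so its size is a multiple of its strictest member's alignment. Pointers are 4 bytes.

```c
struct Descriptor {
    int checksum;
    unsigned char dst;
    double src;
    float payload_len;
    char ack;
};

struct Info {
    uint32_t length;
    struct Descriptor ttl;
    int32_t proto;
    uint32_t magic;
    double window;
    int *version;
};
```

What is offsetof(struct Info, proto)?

32

Descriptor: 0..4  checksum  (4B, 4-aligned); 4..5  dst  (1B, 1-aligned); 5..8  -- padding (3B); 8..16  src  (8B, 8-aligned); 16..20  payload_len  (4B, 4-aligned); 20..21  ack  (1B, 1-aligned); 21..24  -- tail padding (3B); sizeof = 24, alignof = 8
0..4  length  (4B, 4-aligned)
4..8  -- padding (4B)
8..32  ttl  (24B, 8-aligned)
32..36  proto  (4B, 4-aligned)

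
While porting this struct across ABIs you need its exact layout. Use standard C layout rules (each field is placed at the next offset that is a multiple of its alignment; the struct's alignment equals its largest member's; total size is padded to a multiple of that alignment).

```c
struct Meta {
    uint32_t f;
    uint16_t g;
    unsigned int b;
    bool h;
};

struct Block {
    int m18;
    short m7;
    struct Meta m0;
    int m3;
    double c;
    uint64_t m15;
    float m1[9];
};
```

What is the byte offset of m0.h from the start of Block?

20

Meta: f at 0 (size 4, align 4) → ends 4; g at 4 (size 2, align 2) → ends 6; pad 2 to align 4 for b; b at 8 (size 4, align 4) → ends 12; h at 12 (size 1, align 1) → ends 13; tail pad 3 to reach multiple of 4; total 16 bytes, alignment 4
m18 at 0 (size 4, align 4) → ends 4
m7 at 4 (size 2, align 2) → ends 6
pad 2 to align 4 for m0
m0 at 8 (size 16, align 4) → ends 24
within Meta: h at 12
8 + 12 = 20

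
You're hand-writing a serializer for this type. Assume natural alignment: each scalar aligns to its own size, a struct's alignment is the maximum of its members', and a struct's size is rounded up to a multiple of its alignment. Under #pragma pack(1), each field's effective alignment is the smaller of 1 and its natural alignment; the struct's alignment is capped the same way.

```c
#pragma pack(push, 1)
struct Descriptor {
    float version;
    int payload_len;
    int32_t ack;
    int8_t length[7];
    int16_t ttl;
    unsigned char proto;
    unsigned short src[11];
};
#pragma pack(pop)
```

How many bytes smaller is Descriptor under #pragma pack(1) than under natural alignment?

4

natural layout:
  0..4  version  (4B, 4-aligned)
  4..8  payload_len  (4B, 4-aligned)
  8..12  ack  (4B, 4-aligned)
  12..19  length  (7B, 1-aligned)
  19..20  -- padding (1B)
  20..22  ttl  (2B, 2-aligned)
  22..23  proto  (1B, 1-aligned)
  23..24  -- padding (1B)
  24..46  src  (22B, 2-aligned)
  46..48  -- tail padding (2B)
  sizeof = 48, alignof = 4
packed(1) layout:
  0..4  version  (4B, 1-aligned)
  4..8  payload_len  (4B, 1-aligned)
  8..12  ack  (4B, 1-aligned)
  12..19  length  (7B, 1-aligned)
  19..21  ttl  (2B, 1-aligned)
  21..22  proto  (1B, 1-aligned)
  22..44  src  (22B, 1-aligned)
  sizeof = 44, alignof = 1
48 − 44 = 4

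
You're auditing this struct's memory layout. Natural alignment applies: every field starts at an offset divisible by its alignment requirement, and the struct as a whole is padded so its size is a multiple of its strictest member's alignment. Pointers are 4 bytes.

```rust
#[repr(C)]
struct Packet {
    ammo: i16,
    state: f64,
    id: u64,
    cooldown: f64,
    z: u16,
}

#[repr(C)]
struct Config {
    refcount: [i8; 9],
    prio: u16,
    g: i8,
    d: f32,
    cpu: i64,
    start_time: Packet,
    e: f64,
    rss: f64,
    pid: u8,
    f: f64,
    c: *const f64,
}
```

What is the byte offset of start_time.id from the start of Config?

48

Packet: @0: ammo [2B, align 2] → 2; +6 pad (align 8); @8: state [8B, align 8] → 16; @16: id [8B, align 8] → 24; @24: cooldown [8B, align 8] → 32; @32: z [2B, align 2] → 34; +6 tail pad (align 8); size 40, align 8
@0: refcount [9B, align 1] → 9
+1 pad (align 2)
@10: prio [2B, align 2] → 12
@12: g [1B, align 1] → 13
+3 pad (align 4)
@16: d [4B, align 4] → 20
+4 pad (align 8)
@24: cpu [8B, align 8] → 32
@32: start_time [40B, align 8] → 72
within Packet: id at 16
32 + 16 = 48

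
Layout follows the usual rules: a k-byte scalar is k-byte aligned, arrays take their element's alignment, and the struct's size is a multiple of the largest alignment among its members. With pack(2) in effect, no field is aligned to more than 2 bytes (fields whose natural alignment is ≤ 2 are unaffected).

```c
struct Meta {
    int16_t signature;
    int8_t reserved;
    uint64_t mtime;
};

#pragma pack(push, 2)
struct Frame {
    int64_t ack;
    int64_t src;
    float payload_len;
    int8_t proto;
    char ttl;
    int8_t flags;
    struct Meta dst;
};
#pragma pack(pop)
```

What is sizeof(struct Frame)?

40

Meta: 0..2  signature  (2B, 2-aligned); 2..3  reserved  (1B, 1-aligned); 3..8  -- padding (5B); 8..16  mtime  (8B, 8-aligned); sizeof = 16, alignof = 8
0..8  ack  (8B, 2-aligned)
8..16  src  (8B, 2-aligned)
16..20  payload_len  (4B, 2-aligned)
20..21  proto  (1B, 1-aligned)
21..22  ttl  (1B, 1-aligned)
22..23  flags  (1B, 1-aligned)
23..24  -- padding (1B)
24..40  dst  (16B, 2-aligned)
sizeof = 40, alignof = 2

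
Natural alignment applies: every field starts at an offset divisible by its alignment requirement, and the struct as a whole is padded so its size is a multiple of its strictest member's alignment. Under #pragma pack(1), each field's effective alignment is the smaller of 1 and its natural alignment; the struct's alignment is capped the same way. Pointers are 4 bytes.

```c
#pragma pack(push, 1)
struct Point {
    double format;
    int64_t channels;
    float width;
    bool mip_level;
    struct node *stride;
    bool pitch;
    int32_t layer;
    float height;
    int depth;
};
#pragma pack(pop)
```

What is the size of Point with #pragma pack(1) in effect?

format at 0 (size 8, align 1) → ends 8
channels at 8 (size 8, align 1) → ends 16
width at 16 (size 4, align 1) → ends 20
mip_level at 20 (size 1, align 1) → ends 21
stride at 21 (size 4, align 1) → ends 25
pitch at 25 (size 1, align 1) → ends 26
layer at 26 (size 4, align 1) → ends 30
height at 30 (size 4, align 1) → ends 34
depth at 34 (size 4, align 1) → ends 38
total 38 bytes, alignment 1

38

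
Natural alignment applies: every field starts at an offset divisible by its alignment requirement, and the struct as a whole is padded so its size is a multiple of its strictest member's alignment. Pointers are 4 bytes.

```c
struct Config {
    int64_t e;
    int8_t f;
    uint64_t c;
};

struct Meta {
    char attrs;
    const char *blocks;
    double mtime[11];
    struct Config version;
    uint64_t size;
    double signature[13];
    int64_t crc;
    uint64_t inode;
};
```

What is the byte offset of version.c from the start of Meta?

112

Config: 0..8  e  (8B, 8-aligned); 8..9  f  (1B, 1-aligned); 9..16  -- padding (7B); 16..24  c  (8B, 8-aligned); sizeof = 24, alignof = 8
0..1  attrs  (1B, 1-aligned)
1..4  -- padding (3B)
4..8  blocks  (4B, 4-aligned)
8..96  mtime  (88B, 8-aligned)
96..120  version  (24B, 8-aligned)
within Config: c at 16
96 + 16 = 112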